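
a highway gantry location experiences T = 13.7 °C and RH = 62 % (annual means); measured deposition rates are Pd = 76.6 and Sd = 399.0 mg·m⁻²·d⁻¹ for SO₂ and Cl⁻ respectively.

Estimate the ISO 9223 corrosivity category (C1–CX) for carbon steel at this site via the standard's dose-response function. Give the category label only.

C5

carbon steel: f(T) = -0.054·(T−10) [T>10 °C] = -0.1998
  Pd branch = 1.77·Pd^0.52·e^(0.02·RH+f) = 47.81 μm/a
  Cl⁻ term: 0.102·399.0^0.62·exp(0.033·62+0.04·13.7) = 55.95
  sum: 47.81 + 55.95 → r_corr = 103.8 μm/a
ISO 9223 Table 2 (carbon steel): 80 < 104 ≤ 200 μm/a ⇒ C5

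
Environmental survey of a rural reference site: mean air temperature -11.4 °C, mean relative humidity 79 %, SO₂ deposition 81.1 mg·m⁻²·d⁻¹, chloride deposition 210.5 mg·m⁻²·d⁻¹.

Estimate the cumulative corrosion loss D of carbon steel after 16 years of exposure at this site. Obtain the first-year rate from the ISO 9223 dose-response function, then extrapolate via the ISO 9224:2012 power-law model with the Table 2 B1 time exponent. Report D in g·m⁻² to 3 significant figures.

D(16) = 923 g·m⁻²

carbon steel: f(T) = +0.150·(T−10) [T≤10 °C] = -3.2100
  SO₂ term: 1.77·81.1^0.52·exp(0.02·79-3.2100) = 3.41
  Cl⁻ term: 0.102·210.5^0.62·exp(0.033·79+0.04·-11.4) = 24.16
  r_corr = 3.41 + 24.16 = 27.57 μm/a
ISO 9224: D(t) = r_corr · t^b with b = 0.523 (carbon steel, B1)
  D(16) = 27.57 × 16^0.523 = 27.57 × 4.263 = 117.6 μm
  Mass loss = 117.6 μm × 7.85 g/cm³ = 922.9 g·m⁻²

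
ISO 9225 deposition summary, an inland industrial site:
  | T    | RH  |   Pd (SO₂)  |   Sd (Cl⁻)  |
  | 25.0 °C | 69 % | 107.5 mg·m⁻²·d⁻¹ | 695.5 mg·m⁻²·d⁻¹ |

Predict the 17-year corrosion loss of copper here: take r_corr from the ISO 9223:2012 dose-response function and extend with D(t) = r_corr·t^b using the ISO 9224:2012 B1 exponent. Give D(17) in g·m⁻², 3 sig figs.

copper: f(T) = -0.080·(T−10) [T>10 °C] = -1.2000
  sulphur-dioxide contribution → 0.3157 μm/a
  chloride contribution → 2.449 μm/a
  ⇒ r_corr(copper) = 2.764 μm/a
Power-law: D(17) = r_corr · 17^0.667
  D(17) = 2.764 × 17^0.667 = 2.764 × 6.618 = 18.29 μm
  Mass loss = 18.29 μm × 8.96 g/cm³ = 163.9 g·m⁻²

D(17) = 164 g·m⁻²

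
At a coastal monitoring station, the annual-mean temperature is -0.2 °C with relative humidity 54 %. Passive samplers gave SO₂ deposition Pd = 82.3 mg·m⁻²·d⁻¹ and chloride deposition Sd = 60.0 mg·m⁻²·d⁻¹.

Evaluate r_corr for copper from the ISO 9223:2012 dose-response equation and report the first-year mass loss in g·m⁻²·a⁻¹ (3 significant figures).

r_corr = 2.92 g·m⁻²·a⁻¹

copper: T≤10 °C ⇒ hinge +0.126·(-0.2−10) = -1.2852
  sulphur-dioxide contribution → 0.1116 μm/a
  chloride contribution → 0.2142 μm/a
  ⇒ r_corr(copper) = 0.3258 μm/a
Convert to mass loss: 0.3258 μm/a × 8.96 g/cm³ = 2.92 g·m⁻²·a⁻¹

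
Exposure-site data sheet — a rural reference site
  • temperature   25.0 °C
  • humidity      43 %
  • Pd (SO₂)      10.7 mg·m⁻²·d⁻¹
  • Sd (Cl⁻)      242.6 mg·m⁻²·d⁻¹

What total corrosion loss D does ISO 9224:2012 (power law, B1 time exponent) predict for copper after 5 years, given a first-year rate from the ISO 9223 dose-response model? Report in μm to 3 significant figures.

D(5) = 2.22 μm

copper: f(T) = -0.080·(T−10) [T>10 °C] = -1.2000
  SO₂ term: 0.0053·10.7^0.26·exp(0.059·43-1.2000) = 0.03737
  Sd branch = 0.01025·Sd^0.27·e^(0.036·RH+0.049·T) = 0.7227 μm/a
  r_corr = 0.03737 + 0.7227 = 0.76 μm/a
Power-law: D(5) = r_corr · 5^0.667
  D(5) = 0.76 × 5^0.667 = 0.76 × 2.926 = 2.224 μm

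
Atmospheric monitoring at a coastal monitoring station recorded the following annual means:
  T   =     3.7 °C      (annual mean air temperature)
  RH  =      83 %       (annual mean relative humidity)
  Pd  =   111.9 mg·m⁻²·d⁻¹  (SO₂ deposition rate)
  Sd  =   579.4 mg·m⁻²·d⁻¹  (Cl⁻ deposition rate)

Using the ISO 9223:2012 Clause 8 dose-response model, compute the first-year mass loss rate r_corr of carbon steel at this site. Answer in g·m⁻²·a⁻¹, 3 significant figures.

r_corr = 1.07e+03 g·m⁻²·a⁻¹

carbon steel: T≤10 °C ⇒ hinge +0.150·(3.7−10) = -0.9450
  Pd branch = 1.77·Pd^0.52·e^(0.02·RH+f) = 42.06 μm/a
  Cl⁻ term: 0.102·579.4^0.62·exp(0.033·83+0.04·3.7) = 94.51
  sum: 42.06 + 94.51 → r_corr = 136.6 μm/a
Convert to mass loss: 136.6 μm/a × 7.85 g/cm³ = 1072 g·m⁻²·a⁻¹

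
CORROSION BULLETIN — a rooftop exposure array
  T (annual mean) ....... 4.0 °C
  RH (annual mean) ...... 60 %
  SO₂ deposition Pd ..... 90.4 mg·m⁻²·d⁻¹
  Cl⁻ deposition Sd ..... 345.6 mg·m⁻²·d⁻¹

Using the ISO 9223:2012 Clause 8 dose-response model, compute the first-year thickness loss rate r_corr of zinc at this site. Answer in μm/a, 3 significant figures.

r_corr = 2.29 μm/a

zinc: temperature factor f = +0.038·(-6.0) = -0.2280
  Pd branch = 0.0129·Pd^0.44·e^(0.046·RH+f) = 1.177 μm/a
  Cl⁻ term: 0.0175·345.6^0.57·exp(0.008·60+0.085·4.0) = 1.112
  r_corr = 1.177 + 1.112 = 2.29 μm/a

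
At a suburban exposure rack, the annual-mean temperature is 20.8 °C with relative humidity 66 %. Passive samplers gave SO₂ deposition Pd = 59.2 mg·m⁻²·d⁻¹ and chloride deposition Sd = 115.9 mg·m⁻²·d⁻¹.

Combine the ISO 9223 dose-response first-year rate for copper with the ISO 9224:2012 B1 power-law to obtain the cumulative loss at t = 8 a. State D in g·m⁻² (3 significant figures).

D(8) = 50.9 g·m⁻²

copper: temperature factor f = -0.080·(10.8) = -0.8640
  sulphur-dioxide contribution → 0.317 μm/a
  chloride contribution → 1.103 μm/a
  ⇒ r_corr(copper) = 1.42 μm/a
Long-term exponent b (ISO 9224 Table 2, B1) = 0.667
  D(8) = 1.42 × 8^0.667 = 1.42 × 4.003 = 5.683 μm
  Mass loss = 5.683 μm × 8.96 g/cm³ = 50.92 g·m⁻²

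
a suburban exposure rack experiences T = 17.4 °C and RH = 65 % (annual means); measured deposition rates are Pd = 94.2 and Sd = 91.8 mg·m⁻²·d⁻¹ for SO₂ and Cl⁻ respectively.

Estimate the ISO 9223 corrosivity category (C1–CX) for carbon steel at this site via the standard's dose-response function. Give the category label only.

carbon steel: temperature factor f = -0.054·(7.4) = -0.3996
  Pd branch = 1.77·Pd^0.52·e^(0.02·RH+f) = 46.29 μm/a
  Sd branch = 0.102·Sd^0.62·e^(0.033·RH+0.04·T) = 28.8 μm/a
  sum: 46.29 + 28.8 → r_corr = 75.09 μm/a
ISO 9223 Table 2 (carbon steel): 50 < 75.1 ≤ 80 μm/a ⇒ C4

C4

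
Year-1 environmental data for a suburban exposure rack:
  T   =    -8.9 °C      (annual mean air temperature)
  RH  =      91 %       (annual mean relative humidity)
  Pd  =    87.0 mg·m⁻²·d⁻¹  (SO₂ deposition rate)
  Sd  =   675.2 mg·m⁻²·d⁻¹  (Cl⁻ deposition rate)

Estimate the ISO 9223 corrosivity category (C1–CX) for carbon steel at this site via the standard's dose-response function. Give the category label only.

C5

carbon steel: T≤10 °C ⇒ hinge +0.150·(-8.9−10) = -2.8350
  SO₂ term: 1.77·87.0^0.52·exp(0.02·91-2.8350) = 6.542
  Cl⁻ term: 0.102·675.2^0.62·exp(0.033·91+0.04·-8.9) = 81.74
  sum: 6.542 + 81.74 → r_corr = 88.28 μm/a
Category bounds: 80…200 μm/a bracket r_corr ⇒ C5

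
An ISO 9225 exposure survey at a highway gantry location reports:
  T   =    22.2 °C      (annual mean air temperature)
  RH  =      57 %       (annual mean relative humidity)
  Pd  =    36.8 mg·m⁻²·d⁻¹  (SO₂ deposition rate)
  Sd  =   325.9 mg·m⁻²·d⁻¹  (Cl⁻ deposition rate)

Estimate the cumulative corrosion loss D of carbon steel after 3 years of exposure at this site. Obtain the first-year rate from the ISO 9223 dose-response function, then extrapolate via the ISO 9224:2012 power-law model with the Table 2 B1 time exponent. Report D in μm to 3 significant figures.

D(3) = 138 μm

carbon steel: temperature factor f = -0.054·(12.2) = -0.6588
  sulphur-dioxide contribution → 18.67 μm/a
  chloride contribution → 58.79 μm/a
  ⇒ r_corr(carbon steel) = 77.46 μm/a
Long-term exponent b (ISO 9224 Table 2, B1) = 0.523
  D(3) = 77.46 × 3^0.523 = 77.46 × 1.776 = 137.6 μm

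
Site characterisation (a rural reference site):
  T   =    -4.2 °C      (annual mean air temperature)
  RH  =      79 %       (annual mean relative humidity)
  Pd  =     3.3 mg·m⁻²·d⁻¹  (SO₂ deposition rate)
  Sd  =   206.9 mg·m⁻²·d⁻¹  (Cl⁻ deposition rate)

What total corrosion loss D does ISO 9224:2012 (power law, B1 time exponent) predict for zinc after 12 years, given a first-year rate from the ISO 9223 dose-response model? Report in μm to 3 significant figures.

D(12) = 7.26 μm

zinc: temperature factor f = +0.038·(-14.2) = -0.5396
  SO₂ term: 0.0129·3.3^0.44·exp(0.046·79-0.5396) = 0.4815
  Sd branch = 0.0175·Sd^0.57·e^(0.008·RH+0.085·T) = 0.4813 μm/a
  sum: 0.4815 + 0.4813 → r_corr = 0.9629 μm/a
ISO 9224: D(t) = r_corr · t^b with b = 0.813 (zinc, B1)
  D(12) = 0.9629 × 12^0.813 = 0.9629 × 7.54 = 7.26 μm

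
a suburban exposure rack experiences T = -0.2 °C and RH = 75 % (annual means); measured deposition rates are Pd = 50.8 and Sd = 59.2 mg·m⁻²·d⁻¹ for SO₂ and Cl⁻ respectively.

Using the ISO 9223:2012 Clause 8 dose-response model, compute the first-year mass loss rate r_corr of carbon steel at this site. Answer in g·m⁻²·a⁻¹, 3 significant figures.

r_corr = 222 g·m⁻²·a⁻¹

carbon steel: temperature factor f = +0.150·(-10.2) = -1.5300
  Pd branch = 1.77·Pd^0.52·e^(0.02·RH+f) = 13.24 μm/a
  Sd branch = 0.102·Sd^0.62·e^(0.033·RH+0.04·T) = 15.1 μm/a
  r_corr = 13.24 + 15.1 = 28.34 μm/a
Convert to mass loss: 28.34 μm/a × 7.85 g/cm³ = 222.5 g·m⁻²·a⁻¹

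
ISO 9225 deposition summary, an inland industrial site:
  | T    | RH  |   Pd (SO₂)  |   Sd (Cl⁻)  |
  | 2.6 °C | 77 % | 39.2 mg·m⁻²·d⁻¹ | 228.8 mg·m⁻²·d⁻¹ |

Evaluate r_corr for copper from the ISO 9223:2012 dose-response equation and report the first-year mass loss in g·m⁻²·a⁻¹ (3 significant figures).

copper: T≤10 °C ⇒ hinge +0.126·(2.6−10) = -0.9324
  Pd branch = 0.0053·Pd^0.26·e^(0.059·RH+f) = 0.5089 μm/a
  Sd branch = 0.01025·Sd^0.27·e^(0.036·RH+0.049·T) = 0.8072 μm/a
  sum: 0.5089 + 0.8072 → r_corr = 1.316 μm/a
Convert to mass loss: 1.316 μm/a × 8.96 g/cm³ = 11.79 g·m⁻²·a⁻¹

r_corr = 11.8 g·m⁻²·a⁻¹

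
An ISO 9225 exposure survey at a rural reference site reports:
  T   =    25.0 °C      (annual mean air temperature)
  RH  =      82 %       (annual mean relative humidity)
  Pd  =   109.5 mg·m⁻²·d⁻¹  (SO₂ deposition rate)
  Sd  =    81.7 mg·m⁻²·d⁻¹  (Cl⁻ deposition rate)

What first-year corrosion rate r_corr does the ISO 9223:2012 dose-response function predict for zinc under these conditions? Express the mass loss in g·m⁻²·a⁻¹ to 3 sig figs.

zinc: temperature factor f = -0.071·(15.0) = -1.0650
  sulphur-dioxide contribution → 1.526 μm/a
  chloride contribution → 3.474 μm/a
  total first-year rate 5 μm/a
Convert to mass loss: 5 μm/a × 7.14 g/cm³ = 35.7 g·m⁻²·a⁻¹

r_corr = 35.7 g·m⁻²·a⁻¹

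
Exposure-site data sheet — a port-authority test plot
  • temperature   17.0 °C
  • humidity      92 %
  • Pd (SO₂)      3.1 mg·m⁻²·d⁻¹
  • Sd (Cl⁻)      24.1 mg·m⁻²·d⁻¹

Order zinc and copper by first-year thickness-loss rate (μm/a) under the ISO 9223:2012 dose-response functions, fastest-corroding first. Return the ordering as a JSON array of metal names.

["copper", "zinc"]

zinc: temperature factor f = -0.071·(7.0) = -0.4970
  sulphur-dioxide contribution → 0.889 μm/a
  chloride contribution → 0.9506 μm/a
  ⇒ r_corr(zinc) = 1.84 μm/a
copper: f(T) = -0.080·(T−10) [T>10 °C] = -0.5600
  sulphur-dioxide contribution → 0.9251 μm/a
  chloride contribution → 1.528 μm/a
  total first-year rate 2.453 μm/a
Ordering by μm/a: copper (2.45) > zinc (1.84)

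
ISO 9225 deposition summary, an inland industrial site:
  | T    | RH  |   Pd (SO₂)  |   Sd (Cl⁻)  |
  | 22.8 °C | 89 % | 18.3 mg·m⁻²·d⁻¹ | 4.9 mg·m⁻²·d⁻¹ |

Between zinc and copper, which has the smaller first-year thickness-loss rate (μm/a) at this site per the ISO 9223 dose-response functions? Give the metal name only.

zinc

zinc: temperature factor f = -0.071·(12.8) = -0.9088
  sulphur-dioxide contribution → 1.12 μm/a
  chloride contribution → 0.6128 μm/a
  total first-year rate 1.733 μm/a
copper: T>10 °C ⇒ hinge -0.080·(22.8−10) = -1.0240
  sulphur-dioxide contribution → 0.7732 μm/a
  chloride contribution → 1.185 μm/a
  ⇒ r_corr(copper) = 1.958 μm/a
Ordering by μm/a: copper (1.96) > zinc (1.73)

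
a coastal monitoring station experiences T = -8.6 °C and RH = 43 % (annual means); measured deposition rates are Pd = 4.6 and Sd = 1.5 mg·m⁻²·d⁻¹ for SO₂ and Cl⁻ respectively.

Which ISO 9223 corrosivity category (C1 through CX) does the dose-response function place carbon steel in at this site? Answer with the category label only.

carbon steel: f(T) = +0.150·(T−10) [T≤10 °C] = -2.7900
  Pd branch = 1.77·Pd^0.52·e^(0.02·RH+f) = 0.5681 μm/a
  Sd branch = 0.102·Sd^0.62·e^(0.033·RH+0.04·T) = 0.3843 μm/a
  sum: 0.5681 + 0.3843 → r_corr = 0.9524 μm/a
ISO 9223 Table 2 (carbon steel): 0 < 0.952 ≤ 1.3 μm/a ⇒ C1

C1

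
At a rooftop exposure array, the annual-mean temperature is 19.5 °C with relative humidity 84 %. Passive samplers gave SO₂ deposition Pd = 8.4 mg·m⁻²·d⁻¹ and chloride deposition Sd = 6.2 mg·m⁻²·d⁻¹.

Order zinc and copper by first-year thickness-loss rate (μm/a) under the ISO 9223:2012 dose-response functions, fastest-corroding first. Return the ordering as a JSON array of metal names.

["copper", "zinc"]

zinc: T>10 °C ⇒ hinge -0.071·(19.5−10) = -0.6745
  sulphur-dioxide contribution → 0.7988 μm/a
  chloride contribution → 0.5086 μm/a
  total first-year rate 1.307 μm/a
copper: T>10 °C ⇒ hinge -0.080·(19.5−10) = -0.7600
  sulphur-dioxide contribution → 0.6122 μm/a
  chloride contribution → 0.8973 μm/a
  ⇒ r_corr(copper) = 1.51 μm/a
Ordering by μm/a: copper (1.51) > zinc (1.31)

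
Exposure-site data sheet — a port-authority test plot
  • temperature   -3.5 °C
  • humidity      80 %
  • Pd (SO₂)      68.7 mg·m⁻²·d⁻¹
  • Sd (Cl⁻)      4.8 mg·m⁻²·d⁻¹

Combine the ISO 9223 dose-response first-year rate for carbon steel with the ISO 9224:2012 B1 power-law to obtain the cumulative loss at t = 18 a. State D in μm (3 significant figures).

D(18) = 62.2 μm

carbon steel: f(T) = +0.150·(T−10) [T≤10 °C] = -2.0250
  Pd branch = 1.77·Pd^0.52·e^(0.02·RH+f) = 10.44 μm/a
  Cl⁻ term: 0.102·4.8^0.62·exp(0.033·80+0.04·-3.5) = 3.286
  r_corr = 10.44 + 3.286 = 13.72 μm/a
Long-term exponent b (ISO 9224 Table 2, B1) = 0.523
  D(18) = 13.72 × 18^0.523 = 13.72 × 4.534 = 62.23 μm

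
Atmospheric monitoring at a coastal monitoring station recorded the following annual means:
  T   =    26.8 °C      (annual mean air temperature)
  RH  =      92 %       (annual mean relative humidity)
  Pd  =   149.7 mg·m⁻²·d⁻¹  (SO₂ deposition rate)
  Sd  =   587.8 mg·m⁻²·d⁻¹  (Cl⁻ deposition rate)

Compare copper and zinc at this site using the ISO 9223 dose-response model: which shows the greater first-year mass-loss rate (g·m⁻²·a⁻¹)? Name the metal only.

copper: T>10 °C ⇒ hinge -0.080·(26.8−10) = -1.3440
  SO₂ term: 0.0053·149.7^0.26·exp(0.059·92-1.3440) = 1.157
  Sd branch = 0.01025·Sd^0.27·e^(0.036·RH+0.049·T) = 5.849 μm/a
  r_corr = 1.157 + 5.849 = 7.007 μm/a
  mass loss = 7.007 μm/a × 8.96 g/cm³ = 62.78 g·m⁻²·a⁻¹
zinc: temperature factor f = -0.071·(16.8) = -1.1928
  Pd branch = 0.0129·Pd^0.44·e^(0.046·RH+f) = 2.441 μm/a
  Sd branch = 0.0175·Sd^0.57·e^(0.008·RH+0.085·T) = 13.5 μm/a
  sum: 2.441 + 13.5 → r_corr = 15.95 μm/a
  mass loss = 15.95 μm/a × 7.14 g/cm³ = 113.8 g·m⁻²·a⁻¹
Ordering by g·m⁻²·a⁻¹: zinc (114) > copper (62.8)

zinc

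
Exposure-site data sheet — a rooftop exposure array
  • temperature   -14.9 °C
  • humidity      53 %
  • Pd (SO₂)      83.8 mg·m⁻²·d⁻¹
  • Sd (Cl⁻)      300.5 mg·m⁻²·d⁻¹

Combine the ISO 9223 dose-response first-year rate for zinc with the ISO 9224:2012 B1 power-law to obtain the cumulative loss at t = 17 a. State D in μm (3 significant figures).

zinc: temperature factor f = +0.038·(-24.9) = -0.9462
  SO₂ term: 0.0129·83.8^0.44·exp(0.046·53-0.9462) = 0.4024
  Sd branch = 0.0175·Sd^0.57·e^(0.008·RH+0.085·T) = 0.1948 μm/a
  r_corr = 0.4024 + 0.1948 = 0.5972 μm/a
ISO 9224: D(t) = r_corr · t^b with b = 0.813 (zinc, B1)
  D(17) = 0.5972 × 17^0.813 = 0.5972 × 10.01 = 5.977 μm

D(17) = 5.98 μm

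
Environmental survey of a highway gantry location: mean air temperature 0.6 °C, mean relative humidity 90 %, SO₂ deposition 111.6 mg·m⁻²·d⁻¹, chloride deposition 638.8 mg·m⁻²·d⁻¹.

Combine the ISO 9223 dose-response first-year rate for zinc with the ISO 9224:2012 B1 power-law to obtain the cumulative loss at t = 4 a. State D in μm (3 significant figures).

D(4) = 18.6 μm

zinc: T≤10 °C ⇒ hinge +0.038·(0.6−10) = -0.3572
  sulphur-dioxide contribution → 4.512 μm/a
  chloride contribution → 1.503 μm/a
  ⇒ r_corr(zinc) = 6.015 μm/a
ISO 9224: D(t) = r_corr · t^b with b = 0.813 (zinc, B1)
  D(4) = 6.015 × 4^0.813 = 6.015 × 3.087 = 18.57 μm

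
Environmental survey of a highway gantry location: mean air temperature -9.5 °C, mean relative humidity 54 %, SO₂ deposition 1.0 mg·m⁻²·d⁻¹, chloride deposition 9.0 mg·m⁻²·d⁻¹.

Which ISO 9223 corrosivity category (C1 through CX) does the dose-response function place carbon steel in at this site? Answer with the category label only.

carbon steel: T≤10 °C ⇒ hinge +0.150·(-9.5−10) = -2.9250
  sulphur-dioxide contribution → 0.2797 μm/a
  chloride contribution → 1.618 μm/a
  ⇒ r_corr(carbon steel) = 1.898 μm/a
Category bounds: 1.3…25 μm/a bracket r_corr ⇒ C2

C2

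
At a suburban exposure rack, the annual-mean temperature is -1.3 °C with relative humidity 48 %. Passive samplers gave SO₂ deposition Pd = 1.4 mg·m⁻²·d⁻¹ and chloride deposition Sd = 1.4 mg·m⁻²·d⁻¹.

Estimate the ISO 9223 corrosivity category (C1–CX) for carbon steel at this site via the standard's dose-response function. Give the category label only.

carbon steel: temperature factor f = +0.150·(-11.3) = -1.6950
  sulphur-dioxide contribution → 1.011 μm/a
  chloride contribution → 0.5815 μm/a
  ⇒ r_corr(carbon steel) = 1.592 μm/a
Category bounds: 1.3…25 μm/a bracket r_corr ⇒ C2

C2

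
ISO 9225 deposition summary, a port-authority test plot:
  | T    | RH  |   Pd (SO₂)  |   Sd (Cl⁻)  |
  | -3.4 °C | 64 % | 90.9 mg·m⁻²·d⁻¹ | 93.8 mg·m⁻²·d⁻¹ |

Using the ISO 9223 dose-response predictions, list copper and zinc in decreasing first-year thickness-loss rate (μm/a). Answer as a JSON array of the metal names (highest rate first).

["zinc", "copper"]

copper: temperature factor f = +0.126·(-13.4) = -1.6884
  Pd branch = 0.0053·Pd^0.26·e^(0.059·RH+f) = 0.1381 μm/a
  Cl⁻ term: 0.01025·93.8^0.27·exp(0.036·64+0.049·-3.4) = 0.2961
  sum: 0.1381 + 0.2961 → r_corr = 0.4342 μm/a
zinc: f(T) = +0.038·(T−10) [T≤10 °C] = -0.5092
  SO₂ term: 0.0129·90.9^0.44·exp(0.046·64-0.5092) = 1.071
  Sd branch = 0.0175·Sd^0.57·e^(0.008·RH+0.085·T) = 0.2911 μm/a
  r_corr = 1.071 + 0.2911 = 1.362 μm/a
Ordering by μm/a: zinc (1.36) > copper (0.434)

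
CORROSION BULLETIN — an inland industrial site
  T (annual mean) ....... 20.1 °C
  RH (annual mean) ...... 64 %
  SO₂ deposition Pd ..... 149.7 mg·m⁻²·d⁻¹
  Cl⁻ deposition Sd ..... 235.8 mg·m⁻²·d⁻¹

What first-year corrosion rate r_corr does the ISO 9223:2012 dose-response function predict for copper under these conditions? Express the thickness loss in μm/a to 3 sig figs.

copper: temperature factor f = -0.080·(10.1) = -0.8080
  Pd branch = 0.0053·Pd^0.26·e^(0.059·RH+f) = 0.3792 μm/a
  Cl⁻ term: 0.01025·235.8^0.27·exp(0.036·64+0.049·20.1) = 1.201
  r_corr = 0.3792 + 1.201 = 1.58 μm/a

r_corr = 1.58 μm/a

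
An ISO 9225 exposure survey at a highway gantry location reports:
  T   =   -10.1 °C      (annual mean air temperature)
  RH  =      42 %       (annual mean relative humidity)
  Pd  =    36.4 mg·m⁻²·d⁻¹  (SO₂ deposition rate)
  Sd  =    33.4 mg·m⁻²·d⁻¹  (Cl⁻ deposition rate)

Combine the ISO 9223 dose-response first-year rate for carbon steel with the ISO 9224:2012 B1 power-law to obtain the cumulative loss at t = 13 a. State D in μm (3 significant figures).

carbon steel: f(T) = +0.150·(T−10) [T≤10 °C] = -3.0150
  Pd branch = 1.77·Pd^0.52·e^(0.02·RH+f) = 1.304 μm/a
  Cl⁻ term: 0.102·33.4^0.62·exp(0.033·42+0.04·-10.1) = 2.398
  r_corr = 1.304 + 2.398 = 3.701 μm/a
Power-law: D(13) = r_corr · 13^0.523
  D(13) = 3.701 × 13^0.523 = 3.701 × 3.825 = 14.16 μm

D(13) = 14.2 μm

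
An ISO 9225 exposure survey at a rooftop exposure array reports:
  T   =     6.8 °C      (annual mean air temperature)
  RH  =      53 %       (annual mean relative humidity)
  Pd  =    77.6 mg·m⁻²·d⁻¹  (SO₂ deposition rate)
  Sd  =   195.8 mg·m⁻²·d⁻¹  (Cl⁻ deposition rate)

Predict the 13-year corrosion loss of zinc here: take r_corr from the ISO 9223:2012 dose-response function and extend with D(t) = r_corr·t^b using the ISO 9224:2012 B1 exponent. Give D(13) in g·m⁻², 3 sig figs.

D(13) = 106 g·m⁻²

zinc: f(T) = +0.038·(T−10) [T≤10 °C] = -0.1216
  sulphur-dioxide contribution → 0.8874 μm/a
  chloride contribution → 0.965 μm/a
  ⇒ r_corr(zinc) = 1.852 μm/a
Long-term exponent b (ISO 9224 Table 2, B1) = 0.813
  D(13) = 1.852 × 13^0.813 = 1.852 × 8.047 = 14.91 μm
  Mass loss = 14.91 μm × 7.14 g/cm³ = 106.4 g·m⁻²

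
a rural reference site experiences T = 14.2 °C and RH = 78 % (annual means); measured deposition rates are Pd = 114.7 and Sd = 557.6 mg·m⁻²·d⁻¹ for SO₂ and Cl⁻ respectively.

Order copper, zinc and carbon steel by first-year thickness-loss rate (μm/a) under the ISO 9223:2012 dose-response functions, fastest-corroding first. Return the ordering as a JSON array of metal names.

["carbon steel", "zinc", "copper"]

copper: T>10 °C ⇒ hinge -0.080·(14.2−10) = -0.3360
  sulphur-dioxide contribution → 1.296 μm/a
  chloride contribution → 1.879 μm/a
  total first-year rate 3.175 μm/a
zinc: T>10 °C ⇒ hinge -0.071·(14.2−10) = -0.2982
  sulphur-dioxide contribution → 2.79 μm/a
  chloride contribution → 4.015 μm/a
  ⇒ r_corr(zinc) = 6.804 μm/a
carbon steel: T>10 °C ⇒ hinge -0.054·(14.2−10) = -0.2268
  sulphur-dioxide contribution → 79.06 μm/a
  chloride contribution → 119.1 μm/a
  total first-year rate 198.1 μm/a
Ordering by μm/a: carbon steel (198) > zinc (6.8) > copper (3.17)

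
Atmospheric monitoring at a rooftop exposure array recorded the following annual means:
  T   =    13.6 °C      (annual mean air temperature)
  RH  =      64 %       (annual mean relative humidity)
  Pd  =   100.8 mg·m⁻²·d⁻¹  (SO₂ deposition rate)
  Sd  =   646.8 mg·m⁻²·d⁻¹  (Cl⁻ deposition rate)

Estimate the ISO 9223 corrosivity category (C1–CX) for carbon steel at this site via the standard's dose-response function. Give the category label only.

carbon steel: T>10 °C ⇒ hinge -0.054·(13.6−10) = -0.1944
  SO₂ term: 1.77·100.8^0.52·exp(0.02·64-0.1944) = 57.71
  Sd branch = 0.102·Sd^0.62·e^(0.033·RH+0.04·T) = 80.31 μm/a
  sum: 57.71 + 80.31 → r_corr = 138 μm/a
Category bounds: 80…200 μm/a bracket r_corr ⇒ C5

C5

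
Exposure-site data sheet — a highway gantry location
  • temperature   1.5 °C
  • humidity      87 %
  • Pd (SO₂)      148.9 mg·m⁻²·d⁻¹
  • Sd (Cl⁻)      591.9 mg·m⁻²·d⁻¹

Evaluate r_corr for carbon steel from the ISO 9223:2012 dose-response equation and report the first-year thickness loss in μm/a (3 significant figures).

carbon steel: f(T) = +0.150·(T−10) [T≤10 °C] = -1.2750
  sulphur-dioxide contribution → 38 μm/a
  chloride contribution → 100.1 μm/a
  total first-year rate 138.1 μm/a

r_corr = 138 μm/a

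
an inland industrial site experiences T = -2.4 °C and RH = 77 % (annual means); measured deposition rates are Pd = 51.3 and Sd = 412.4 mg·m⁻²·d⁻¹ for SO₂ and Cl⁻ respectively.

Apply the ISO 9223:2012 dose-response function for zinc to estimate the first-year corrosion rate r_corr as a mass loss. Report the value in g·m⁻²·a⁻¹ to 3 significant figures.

r_corr = 17.1 g·m⁻²·a⁻¹

zinc: temperature factor f = +0.038·(-12.4) = -0.4712
  sulphur-dioxide contribution → 1.573 μm/a
  chloride contribution → 0.8179 μm/a
  total first-year rate 2.391 μm/a
Convert to mass loss: 2.391 μm/a × 7.14 g/cm³ = 17.07 g·m⁻²·a⁻¹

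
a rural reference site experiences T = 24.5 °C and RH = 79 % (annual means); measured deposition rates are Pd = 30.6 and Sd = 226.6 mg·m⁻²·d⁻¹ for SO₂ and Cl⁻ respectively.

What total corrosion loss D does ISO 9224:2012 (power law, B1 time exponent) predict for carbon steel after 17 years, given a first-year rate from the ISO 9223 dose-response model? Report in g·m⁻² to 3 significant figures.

carbon steel: f(T) = -0.054·(T−10) [T>10 °C] = -0.7830
  Pd branch = 1.77·Pd^0.52·e^(0.02·RH+f) = 23.26 μm/a
  Sd branch = 0.102·Sd^0.62·e^(0.033·RH+0.04·T) = 106.3 μm/a
  r_corr = 23.26 + 106.3 = 129.6 μm/a
ISO 9224: D(t) = r_corr · t^b with b = 0.523 (carbon steel, B1)
  D(17) = 129.6 × 17^0.523 = 129.6 × 4.401 = 570.3 μm
  Mass loss = 570.3 μm × 7.85 g/cm³ = 4477 g·m⁻²

D(17) = 4.48e+03 g·m⁻²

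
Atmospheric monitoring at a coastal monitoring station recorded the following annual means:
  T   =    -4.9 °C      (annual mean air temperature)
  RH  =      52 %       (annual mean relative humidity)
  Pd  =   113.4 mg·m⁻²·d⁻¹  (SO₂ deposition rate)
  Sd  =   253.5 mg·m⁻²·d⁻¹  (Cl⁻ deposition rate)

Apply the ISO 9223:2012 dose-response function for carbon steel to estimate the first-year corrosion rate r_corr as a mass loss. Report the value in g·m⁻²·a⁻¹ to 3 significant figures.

carbon steel: f(T) = +0.150·(T−10) [T≤10 °C] = -2.2350
  Pd branch = 1.77·Pd^0.52·e^(0.02·RH+f) = 6.272 μm/a
  Sd branch = 0.102·Sd^0.62·e^(0.033·RH+0.04·T) = 14.43 μm/a
  sum: 6.272 + 14.43 → r_corr = 20.7 μm/a
Convert to mass loss: 20.7 μm/a × 7.85 g/cm³ = 162.5 g·m⁻²·a⁻¹

r_corr = 162 g·m⁻²·a⁻¹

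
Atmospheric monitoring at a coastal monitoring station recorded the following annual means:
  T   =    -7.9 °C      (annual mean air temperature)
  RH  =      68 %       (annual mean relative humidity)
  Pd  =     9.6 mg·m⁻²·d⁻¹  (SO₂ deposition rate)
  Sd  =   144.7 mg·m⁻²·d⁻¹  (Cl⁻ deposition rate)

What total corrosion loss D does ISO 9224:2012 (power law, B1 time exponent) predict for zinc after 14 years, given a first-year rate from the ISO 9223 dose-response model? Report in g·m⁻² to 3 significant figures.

zinc: T≤10 °C ⇒ hinge +0.038·(-7.9−10) = -0.6802
  Pd branch = 0.0129·Pd^0.44·e^(0.046·RH+f) = 0.4035 μm/a
  Sd branch = 0.0175·Sd^0.57·e^(0.008·RH+0.085·T) = 0.2625 μm/a
  r_corr = 0.4035 + 0.2625 = 0.666 μm/a
Power-law: D(14) = r_corr · 14^0.813
  D(14) = 0.666 × 14^0.813 = 0.666 × 8.547 = 5.692 μm
  Mass loss = 5.692 μm × 7.14 g/cm³ = 40.64 g·m⁻²

D(14) = 40.6 g·m⁻²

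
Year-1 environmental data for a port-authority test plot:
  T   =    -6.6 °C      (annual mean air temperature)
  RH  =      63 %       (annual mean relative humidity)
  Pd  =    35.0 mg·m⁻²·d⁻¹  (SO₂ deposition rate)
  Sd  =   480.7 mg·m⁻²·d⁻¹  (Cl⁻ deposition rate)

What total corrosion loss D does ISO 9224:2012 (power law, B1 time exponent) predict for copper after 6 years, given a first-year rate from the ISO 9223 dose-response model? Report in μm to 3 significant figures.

D(6) = 1.48 μm

copper: f(T) = +0.126·(T−10) [T≤10 °C] = -2.0916
  sulphur-dioxide contribution → 0.06786 μm/a
  chloride contribution → 0.3796 μm/a
  ⇒ r_corr(copper) = 0.4475 μm/a
Long-term exponent b (ISO 9224 Table 2, B1) = 0.667
  D(6) = 0.4475 × 6^0.667 = 0.4475 × 3.304 = 1.478 μm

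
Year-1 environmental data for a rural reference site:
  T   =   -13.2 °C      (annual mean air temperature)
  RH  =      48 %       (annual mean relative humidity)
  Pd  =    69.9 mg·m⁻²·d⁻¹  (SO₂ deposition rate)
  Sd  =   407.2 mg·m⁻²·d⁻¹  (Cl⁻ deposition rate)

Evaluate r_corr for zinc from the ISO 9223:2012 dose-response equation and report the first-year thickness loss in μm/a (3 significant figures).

zinc: temperature factor f = +0.038·(-23.2) = -0.8816
  Pd branch = 0.0129·Pd^0.44·e^(0.046·RH+f) = 0.3149 μm/a
  Cl⁻ term: 0.0175·407.2^0.57·exp(0.008·48+0.085·-13.2) = 0.2571
  sum: 0.3149 + 0.2571 → r_corr = 0.572 μm/a

r_corr = 0.572 μm/a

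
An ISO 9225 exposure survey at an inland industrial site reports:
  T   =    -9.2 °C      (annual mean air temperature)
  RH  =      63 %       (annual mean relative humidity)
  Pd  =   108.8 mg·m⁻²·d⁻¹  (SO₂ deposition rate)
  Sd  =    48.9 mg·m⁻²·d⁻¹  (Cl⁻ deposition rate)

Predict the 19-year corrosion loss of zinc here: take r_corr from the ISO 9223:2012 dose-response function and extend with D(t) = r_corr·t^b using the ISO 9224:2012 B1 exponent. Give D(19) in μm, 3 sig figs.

zinc: temperature factor f = +0.038·(-19.2) = -0.7296
  sulphur-dioxide contribution → 0.888 μm/a
  chloride contribution → 0.1217 μm/a
  ⇒ r_corr(zinc) = 1.01 μm/a
ISO 9224: D(t) = r_corr · t^b with b = 0.813 (zinc, B1)
  D(19) = 1.01 × 19^0.813 = 1.01 × 10.96 = 11.06 μm

D(19) = 11.1 μm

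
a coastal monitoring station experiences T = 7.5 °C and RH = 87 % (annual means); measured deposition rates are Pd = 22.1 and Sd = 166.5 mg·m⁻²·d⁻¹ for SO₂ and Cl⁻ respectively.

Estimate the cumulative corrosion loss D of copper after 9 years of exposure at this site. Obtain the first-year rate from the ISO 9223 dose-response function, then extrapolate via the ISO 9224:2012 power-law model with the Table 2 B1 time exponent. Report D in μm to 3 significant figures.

copper: temperature factor f = +0.126·(-2.5) = -0.3150
  sulphur-dioxide contribution → 1.466 μm/a
  chloride contribution → 1.35 μm/a
  ⇒ r_corr(copper) = 2.816 μm/a
ISO 9224: D(t) = r_corr · t^b with b = 0.667 (copper, B1)
  D(9) = 2.816 × 9^0.667 = 2.816 × 4.33 = 12.19 μm

D(9) = 12.2 μm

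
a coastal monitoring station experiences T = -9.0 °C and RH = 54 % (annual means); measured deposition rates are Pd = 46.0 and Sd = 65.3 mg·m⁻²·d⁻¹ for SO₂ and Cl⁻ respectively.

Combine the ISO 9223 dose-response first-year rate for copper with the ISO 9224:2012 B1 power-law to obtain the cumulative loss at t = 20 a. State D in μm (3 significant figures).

D(20) = 1.28 μm

copper: f(T) = +0.126·(T−10) [T≤10 °C] = -2.3940
  SO₂ term: 0.0053·46.0^0.26·exp(0.059·54-2.3940) = 0.03166
  Sd branch = 0.01025·Sd^0.27·e^(0.036·RH+0.049·T) = 0.1424 μm/a
  r_corr = 0.03166 + 0.1424 = 0.1741 μm/a
Long-term exponent b (ISO 9224 Table 2, B1) = 0.667
  D(20) = 0.1741 × 20^0.667 = 0.1741 × 7.375 = 1.284 μm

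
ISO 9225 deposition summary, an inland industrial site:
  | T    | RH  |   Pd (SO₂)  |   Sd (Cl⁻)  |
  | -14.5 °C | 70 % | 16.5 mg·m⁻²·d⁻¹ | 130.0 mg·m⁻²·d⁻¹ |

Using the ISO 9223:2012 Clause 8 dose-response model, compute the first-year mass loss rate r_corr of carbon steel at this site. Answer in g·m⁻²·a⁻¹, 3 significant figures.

carbon steel: f(T) = +0.150·(T−10) [T≤10 °C] = -3.6750
  SO₂ term: 1.77·16.5^0.52·exp(0.02·70-3.6750) = 0.7817
  Cl⁻ term: 0.102·130.0^0.62·exp(0.033·70+0.04·-14.5) = 11.76
  sum: 0.7817 + 11.76 → r_corr = 12.55 μm/a
Convert to mass loss: 12.55 μm/a × 7.85 g/cm³ = 98.49 g·m⁻²·a⁻¹

r_corr = 98.5 g·m⁻²·a⁻¹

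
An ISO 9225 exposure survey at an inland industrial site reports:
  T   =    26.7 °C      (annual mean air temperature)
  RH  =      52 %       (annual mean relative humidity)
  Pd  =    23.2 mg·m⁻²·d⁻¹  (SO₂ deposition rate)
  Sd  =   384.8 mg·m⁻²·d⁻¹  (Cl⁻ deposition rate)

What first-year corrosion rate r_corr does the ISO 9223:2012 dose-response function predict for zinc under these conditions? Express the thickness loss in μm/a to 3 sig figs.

zinc: f(T) = -0.071·(T−10) [T>10 °C] = -1.1857
  SO₂ term: 0.0129·23.2^0.44·exp(0.046·52-1.1857) = 0.1719
  Cl⁻ term: 0.0175·384.8^0.57·exp(0.008·52+0.085·26.7) = 7.637
  sum: 0.1719 + 7.637 → r_corr = 7.809 μm/a

r_corr = 7.81 μm/a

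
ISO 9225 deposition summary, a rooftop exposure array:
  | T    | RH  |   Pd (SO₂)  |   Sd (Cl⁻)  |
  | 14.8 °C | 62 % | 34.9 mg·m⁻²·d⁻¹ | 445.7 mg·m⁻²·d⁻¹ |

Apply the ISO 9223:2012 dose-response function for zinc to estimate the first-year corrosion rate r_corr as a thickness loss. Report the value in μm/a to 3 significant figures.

zinc: f(T) = -0.071·(T−10) [T>10 °C] = -0.3408
  Pd branch = 0.0129·Pd^0.44·e^(0.046·RH+f) = 0.7586 μm/a
  Sd branch = 0.0175·Sd^0.57·e^(0.008·RH+0.085·T) = 3.271 μm/a
  sum: 0.7586 + 3.271 → r_corr = 4.03 μm/a

r_corr = 4.03 μm/a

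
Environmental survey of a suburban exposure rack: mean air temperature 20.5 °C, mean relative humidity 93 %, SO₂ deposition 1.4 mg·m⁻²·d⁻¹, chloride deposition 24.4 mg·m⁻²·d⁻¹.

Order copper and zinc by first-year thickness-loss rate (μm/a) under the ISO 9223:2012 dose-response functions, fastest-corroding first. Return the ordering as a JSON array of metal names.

copper: temperature factor f = -0.080·(10.5) = -0.8400
  sulphur-dioxide contribution → 0.6032 μm/a
  chloride contribution → 1.886 μm/a
  total first-year rate 2.489 μm/a
zinc: T>10 °C ⇒ hinge -0.071·(20.5−10) = -0.7455
  sulphur-dioxide contribution → 0.5117 μm/a
  chloride contribution → 1.299 μm/a
  ⇒ r_corr(zinc) = 1.811 μm/a
Ordering by μm/a: copper (2.49) > zinc (1.81)

["copper", "zinc"]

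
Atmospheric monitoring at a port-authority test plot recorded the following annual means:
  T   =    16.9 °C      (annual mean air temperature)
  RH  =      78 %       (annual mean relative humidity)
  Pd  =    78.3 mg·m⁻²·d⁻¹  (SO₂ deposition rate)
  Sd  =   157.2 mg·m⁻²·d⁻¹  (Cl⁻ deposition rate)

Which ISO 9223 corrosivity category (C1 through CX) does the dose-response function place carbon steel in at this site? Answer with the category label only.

C5

carbon steel: T>10 °C ⇒ hinge -0.054·(16.9−10) = -0.3726
  Pd branch = 1.77·Pd^0.52·e^(0.02·RH+f) = 56.03 μm/a
  Sd branch = 0.102·Sd^0.62·e^(0.033·RH+0.04·T) = 60.51 μm/a
  r_corr = 56.03 + 60.51 = 116.5 μm/a
ISO 9223 Table 2 (carbon steel): 80 < 117 ≤ 200 μm/a ⇒ C5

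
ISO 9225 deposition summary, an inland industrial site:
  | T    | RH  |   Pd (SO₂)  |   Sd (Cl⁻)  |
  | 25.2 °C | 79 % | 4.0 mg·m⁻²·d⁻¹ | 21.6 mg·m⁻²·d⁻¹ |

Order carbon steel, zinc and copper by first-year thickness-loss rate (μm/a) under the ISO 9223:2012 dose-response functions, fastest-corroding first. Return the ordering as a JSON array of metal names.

carbon steel: T>10 °C ⇒ hinge -0.054·(25.2−10) = -0.8208
  SO₂ term: 1.77·4.0^0.52·exp(0.02·79-0.8208) = 7.776
  Sd branch = 0.102·Sd^0.62·e^(0.033·RH+0.04·T) = 25.46 μm/a
  r_corr = 7.776 + 25.46 = 33.24 μm/a
zinc: temperature factor f = -0.071·(15.2) = -1.0792
  SO₂ term: 0.0129·4.0^0.44·exp(0.046·79-1.0792) = 0.3055
  Sd branch = 0.0175·Sd^0.57·e^(0.008·RH+0.085·T) = 1.616 μm/a
  r_corr = 0.3055 + 1.616 = 1.921 μm/a
copper: f(T) = -0.080·(T−10) [T>10 °C] = -1.2160
  Pd branch = 0.0053·Pd^0.26·e^(0.059·RH+f) = 0.2382 μm/a
  Sd branch = 0.01025·Sd^0.27·e^(0.036·RH+0.049·T) = 1.388 μm/a
  sum: 0.2382 + 1.388 → r_corr = 1.626 μm/a
Ordering by μm/a: carbon steel (33.2) > zinc (1.92) > copper (1.63)

["carbon steel", "zinc", "copper"]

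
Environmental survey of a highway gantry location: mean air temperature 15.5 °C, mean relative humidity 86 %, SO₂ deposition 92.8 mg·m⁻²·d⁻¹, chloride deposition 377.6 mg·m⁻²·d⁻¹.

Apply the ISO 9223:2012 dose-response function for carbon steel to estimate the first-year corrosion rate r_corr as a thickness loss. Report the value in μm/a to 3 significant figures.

carbon steel: T>10 °C ⇒ hinge -0.054·(15.5−10) = -0.2970
  sulphur-dioxide contribution → 77.46 μm/a
  chloride contribution → 128.3 μm/a
  total first-year rate 205.7 μm/a

r_corr = 206 μm/a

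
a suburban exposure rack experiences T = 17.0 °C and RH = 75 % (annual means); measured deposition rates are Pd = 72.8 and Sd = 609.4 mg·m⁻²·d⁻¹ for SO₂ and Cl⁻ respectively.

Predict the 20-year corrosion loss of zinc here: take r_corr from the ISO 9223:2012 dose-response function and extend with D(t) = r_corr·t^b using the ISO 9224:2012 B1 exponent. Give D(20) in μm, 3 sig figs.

zinc: T>10 °C ⇒ hinge -0.071·(17.0−10) = -0.4970
  Pd branch = 0.0129·Pd^0.44·e^(0.046·RH+f) = 1.631 μm/a
  Sd branch = 0.0175·Sd^0.57·e^(0.008·RH+0.085·T) = 5.231 μm/a
  sum: 1.631 + 5.231 → r_corr = 6.862 μm/a
Power-law: D(20) = r_corr · 20^0.813
  D(20) = 6.862 × 20^0.813 = 6.862 × 11.42 = 78.37 μm

D(20) = 78.4 μm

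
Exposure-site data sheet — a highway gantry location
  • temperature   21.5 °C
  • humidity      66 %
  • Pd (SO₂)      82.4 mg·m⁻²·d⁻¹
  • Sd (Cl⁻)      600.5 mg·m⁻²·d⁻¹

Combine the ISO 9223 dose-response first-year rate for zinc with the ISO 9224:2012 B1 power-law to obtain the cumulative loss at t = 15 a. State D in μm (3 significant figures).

zinc: T>10 °C ⇒ hinge -0.071·(21.5−10) = -0.8165
  sulphur-dioxide contribution → 0.827 μm/a
  chloride contribution → 7.076 μm/a
  total first-year rate 7.903 μm/a
Long-term exponent b (ISO 9224 Table 2, B1) = 0.813
  D(15) = 7.903 × 15^0.813 = 7.903 × 9.04 = 71.44 μm

D(15) = 71.4 μm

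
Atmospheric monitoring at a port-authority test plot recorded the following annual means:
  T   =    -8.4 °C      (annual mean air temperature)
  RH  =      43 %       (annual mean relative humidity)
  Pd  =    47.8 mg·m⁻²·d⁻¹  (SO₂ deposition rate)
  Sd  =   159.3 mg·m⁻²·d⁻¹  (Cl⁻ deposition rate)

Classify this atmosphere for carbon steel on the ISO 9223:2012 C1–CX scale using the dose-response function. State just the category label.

C2

carbon steel: f(T) = +0.150·(T−10) [T≤10 °C] = -2.7600
  Pd branch = 1.77·Pd^0.52·e^(0.02·RH+f) = 1.977 μm/a
  Sd branch = 0.102·Sd^0.62·e^(0.033·RH+0.04·T) = 6.987 μm/a
  r_corr = 1.977 + 6.987 = 8.965 μm/a
8.96 μm/a falls in (1.3, 25] for carbon steel → category C2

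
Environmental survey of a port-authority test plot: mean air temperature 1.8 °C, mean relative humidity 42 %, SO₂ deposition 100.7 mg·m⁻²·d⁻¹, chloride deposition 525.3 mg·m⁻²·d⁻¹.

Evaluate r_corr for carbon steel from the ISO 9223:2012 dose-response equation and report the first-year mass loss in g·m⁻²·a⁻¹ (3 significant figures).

carbon steel: T≤10 °C ⇒ hinge +0.150·(1.8−10) = -1.2300
  Pd branch = 1.77·Pd^0.52·e^(0.02·RH+f) = 13.19 μm/a
  Cl⁻ term: 0.102·525.3^0.62·exp(0.033·42+0.04·1.8) = 21.3
  sum: 13.19 + 21.3 → r_corr = 34.49 μm/a
Convert to mass loss: 34.49 μm/a × 7.85 g/cm³ = 270.8 g·m⁻²·a⁻¹

r_corr = 271 g·m⁻²·a⁻¹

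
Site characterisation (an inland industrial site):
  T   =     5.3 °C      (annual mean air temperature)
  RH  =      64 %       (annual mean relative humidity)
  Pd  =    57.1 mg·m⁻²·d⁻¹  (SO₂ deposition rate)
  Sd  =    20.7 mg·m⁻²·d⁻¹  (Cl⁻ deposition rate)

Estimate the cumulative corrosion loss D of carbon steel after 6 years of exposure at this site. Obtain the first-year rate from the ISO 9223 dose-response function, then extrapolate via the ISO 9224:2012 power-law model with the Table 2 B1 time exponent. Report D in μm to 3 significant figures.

carbon steel: T≤10 °C ⇒ hinge +0.150·(5.3−10) = -0.7050
  SO₂ term: 1.77·57.1^0.52·exp(0.02·64-0.7050) = 25.77
  Sd branch = 0.102·Sd^0.62·e^(0.033·RH+0.04·T) = 6.82 μm/a
  sum: 25.77 + 6.82 → r_corr = 32.59 μm/a
ISO 9224: D(t) = r_corr · t^b with b = 0.523 (carbon steel, B1)
  D(6) = 32.59 × 6^0.523 = 32.59 × 2.553 = 83.19 μm

D(6) = 83.2 μm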